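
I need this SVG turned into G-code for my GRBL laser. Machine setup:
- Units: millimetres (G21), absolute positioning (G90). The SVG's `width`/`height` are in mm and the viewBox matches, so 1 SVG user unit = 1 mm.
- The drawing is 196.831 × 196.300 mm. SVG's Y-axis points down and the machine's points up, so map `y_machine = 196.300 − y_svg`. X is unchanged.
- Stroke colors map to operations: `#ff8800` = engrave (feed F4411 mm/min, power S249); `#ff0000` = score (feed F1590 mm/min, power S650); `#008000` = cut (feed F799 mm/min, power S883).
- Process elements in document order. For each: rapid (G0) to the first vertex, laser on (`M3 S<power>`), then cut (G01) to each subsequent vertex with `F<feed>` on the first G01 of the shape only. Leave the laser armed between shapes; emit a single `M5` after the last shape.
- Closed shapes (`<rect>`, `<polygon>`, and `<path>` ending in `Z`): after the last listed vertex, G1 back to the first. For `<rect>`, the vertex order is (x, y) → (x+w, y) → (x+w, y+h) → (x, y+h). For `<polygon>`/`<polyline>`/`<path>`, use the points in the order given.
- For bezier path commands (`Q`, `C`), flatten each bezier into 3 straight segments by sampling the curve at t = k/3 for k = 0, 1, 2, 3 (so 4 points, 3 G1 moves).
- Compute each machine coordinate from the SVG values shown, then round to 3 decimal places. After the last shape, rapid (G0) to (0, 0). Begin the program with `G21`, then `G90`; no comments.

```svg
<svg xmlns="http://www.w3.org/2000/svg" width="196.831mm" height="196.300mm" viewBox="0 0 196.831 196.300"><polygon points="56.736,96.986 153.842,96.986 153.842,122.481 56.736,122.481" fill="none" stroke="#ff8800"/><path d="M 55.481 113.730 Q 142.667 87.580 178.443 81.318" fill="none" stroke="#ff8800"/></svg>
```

viewBox `0 0 196.831 196.300` with mm width/height → 1 unit = 1 mm. Flip: y_m = 196.300 − y_svg.

**Shape 1** — `<polygon>` rectangle, stroke `#ff8800` → engrave (S249, F4411). Machine vertices: (56.736,99.314) → (153.842,99.314) → (153.842,73.819) → (56.736,73.819) → (56.736,99.314). Closed: final G1 returns to the first vertex.

**Shape 2** — `<path>` quadratic bezier, stroke `#ff8800` → engrave (S249, F4411). Control points (SVG): P0=(55.481,113.730), P1=(142.667,87.580), P2=(178.443,81.318); sampled at t=k/3. Machine vertices: (55.481,82.570) → (107.893,97.794) → (148.880,108.598) → (178.443,114.982). Open path.

G21
G90
G0 X56.736 Y99.314
M3 S249
G01 X153.842 Y99.314 F4411
G01 X153.842 Y73.819
G01 X56.736 Y73.819
G01 X56.736 Y99.314
G0 X55.481 Y82.570
M3 S249
G01 X107.893 Y97.794 F4411
G01 X148.880 Y108.598
G01 X178.443 Y114.982
M5
G0 X0.000 Y0.000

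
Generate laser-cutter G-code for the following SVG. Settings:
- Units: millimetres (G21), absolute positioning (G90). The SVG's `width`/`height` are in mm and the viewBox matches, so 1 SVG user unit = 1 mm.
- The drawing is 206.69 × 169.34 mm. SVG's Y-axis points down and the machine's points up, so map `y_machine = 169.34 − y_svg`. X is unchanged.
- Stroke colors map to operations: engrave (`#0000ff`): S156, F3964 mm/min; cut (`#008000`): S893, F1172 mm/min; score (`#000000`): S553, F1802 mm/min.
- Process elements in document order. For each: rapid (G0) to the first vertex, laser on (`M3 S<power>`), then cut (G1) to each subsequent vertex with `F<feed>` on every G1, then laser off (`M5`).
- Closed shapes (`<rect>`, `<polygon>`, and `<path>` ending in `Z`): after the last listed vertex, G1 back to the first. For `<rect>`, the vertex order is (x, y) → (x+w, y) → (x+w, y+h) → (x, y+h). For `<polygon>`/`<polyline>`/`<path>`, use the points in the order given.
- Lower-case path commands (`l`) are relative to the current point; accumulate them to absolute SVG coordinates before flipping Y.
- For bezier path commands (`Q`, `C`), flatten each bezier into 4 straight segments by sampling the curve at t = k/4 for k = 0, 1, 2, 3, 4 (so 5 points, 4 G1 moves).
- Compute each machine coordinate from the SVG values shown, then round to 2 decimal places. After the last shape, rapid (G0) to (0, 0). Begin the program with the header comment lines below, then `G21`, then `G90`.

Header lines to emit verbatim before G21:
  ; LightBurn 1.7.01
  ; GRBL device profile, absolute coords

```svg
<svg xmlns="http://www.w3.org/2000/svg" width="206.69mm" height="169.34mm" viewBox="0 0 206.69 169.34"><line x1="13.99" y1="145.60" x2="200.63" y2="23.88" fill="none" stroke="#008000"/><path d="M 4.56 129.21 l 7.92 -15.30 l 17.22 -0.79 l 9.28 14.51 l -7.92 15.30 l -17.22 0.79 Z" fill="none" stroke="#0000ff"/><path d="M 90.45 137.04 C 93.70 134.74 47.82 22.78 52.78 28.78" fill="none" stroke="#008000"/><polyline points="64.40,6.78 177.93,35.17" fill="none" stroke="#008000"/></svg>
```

Since the viewBox matches the mm dimensions, user units are millimetres directly. The only transform is the Y-flip y_m = 169.34 − y_svg.

Shape 1 is a line segment drawn with `<line>`. Its stroke #008000 means cut at S893, F1172. After flipping Y the toolpath is (13.99,23.74) → (200.63,145.46).

Shape 2 is a regular polygon drawn with `<path>`. Its stroke #0000ff means engrave at S156, F3964. After flipping Y the toolpath is (4.56,40.13) → (12.48,55.43) → (29.70,56.22) → (38.98,41.71) → (31.06,26.41) → (13.84,25.62) → (4.56,40.13), returning to the start.

Shape 3 is a cubic bezier drawn with `<path>`. Its stroke #008000 means cut at S893, F1172. After flipping Y the toolpath is (90.45,32.30) → (85.24,51.03) → (70.97,89.54) → (57.03,126.50) → (52.78,140.56).

Shape 4 is a line segment drawn with `<polyline>`. Its stroke #008000 means cut at S893, F1172. After flipping Y the toolpath is (64.40,162.56) → (177.93,134.17).

; LightBurn 1.7.01
; GRBL device profile, absolute coords
G21
G90
G0 X13.99 Y23.74
M3 S893
G1 X200.63 Y145.46 F1172
M5
G0 X4.56 Y40.13
M3 S156
G1 X12.48 Y55.43 F3964
G1 X29.70 Y56.22 F3964
G1 X38.98 Y41.71 F3964
G1 X31.06 Y26.41 F3964
G1 X13.84 Y25.62 F3964
G1 X4.56 Y40.13 F3964
M5
G0 X90.45 Y32.30
M3 S893
G1 X85.24 Y51.03 F1172
G1 X70.97 Y89.54 F1172
G1 X57.03 Y126.50 F1172
G1 X52.78 Y140.56 F1172
M5
G0 X64.40 Y162.56
M3 S893
G1 X177.93 Y134.17 F1172
M5
G0 X0.00 Y0.00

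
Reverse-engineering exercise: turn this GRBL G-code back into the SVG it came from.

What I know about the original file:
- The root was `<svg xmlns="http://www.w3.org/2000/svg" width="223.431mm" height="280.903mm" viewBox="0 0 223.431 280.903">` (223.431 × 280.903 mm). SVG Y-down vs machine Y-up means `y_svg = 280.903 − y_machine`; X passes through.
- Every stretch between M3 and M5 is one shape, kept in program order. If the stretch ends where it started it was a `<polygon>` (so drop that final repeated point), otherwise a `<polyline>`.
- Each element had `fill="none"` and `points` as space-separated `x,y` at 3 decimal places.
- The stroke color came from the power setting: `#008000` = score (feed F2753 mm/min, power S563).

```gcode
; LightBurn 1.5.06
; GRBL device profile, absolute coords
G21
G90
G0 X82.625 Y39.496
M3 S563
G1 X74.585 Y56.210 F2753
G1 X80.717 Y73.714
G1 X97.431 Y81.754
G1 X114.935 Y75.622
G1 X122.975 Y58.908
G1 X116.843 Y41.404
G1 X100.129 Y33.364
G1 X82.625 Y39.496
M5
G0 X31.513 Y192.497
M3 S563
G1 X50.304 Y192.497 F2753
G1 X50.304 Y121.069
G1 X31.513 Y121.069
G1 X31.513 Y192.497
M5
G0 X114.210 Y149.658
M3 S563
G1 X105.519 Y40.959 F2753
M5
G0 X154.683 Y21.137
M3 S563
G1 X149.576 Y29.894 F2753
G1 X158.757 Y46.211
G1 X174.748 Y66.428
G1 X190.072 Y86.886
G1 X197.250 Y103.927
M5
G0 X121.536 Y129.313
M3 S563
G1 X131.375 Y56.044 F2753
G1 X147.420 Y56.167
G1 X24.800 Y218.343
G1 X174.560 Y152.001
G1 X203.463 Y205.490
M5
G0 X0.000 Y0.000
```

Machine Y-up, SVG Y-down with viewBox height 280.903, so y_svg = 280.903 − y_machine; X carries over. Every run uses S563, so all elements get stroke `#008000` (score).

Run 1: The run returns to its start, so emit a `<polygon>` with points (Y-flipped): 82.625,241.407 74.585,224.693 80.717,207.189 97.431,199.149 114.935,205.281 122.975,221.995 116.843,239.499 100.129,247.539.

Run 2: The run returns to its start, so emit a `<polygon>` with points (Y-flipped): 31.513,88.406 50.304,88.406 50.304,159.834 31.513,159.834.

Run 3: The run is open, so emit a `<polyline>` with points (Y-flipped): 114.210,131.245 105.519,239.944.

Run 4: The run is open, so emit a `<polyline>` with points (Y-flipped): 154.683,259.766 149.576,251.009 158.757,234.692 174.748,214.475 190.072,194.017 197.250,176.976.

Run 5: The run is open, so emit a `<polyline>` with points (Y-flipped): 121.536,151.590 131.375,224.859 147.420,224.736 24.800,62.560 174.560,128.902 203.463,75.413.

<svg xmlns="http://www.w3.org/2000/svg" width="223.431mm" height="280.903mm" viewBox="0 0 223.431 280.903">
  <polygon points="82.625,241.407 74.585,224.693 80.717,207.189 97.431,199.149 114.935,205.281 122.975,221.995 116.843,239.499 100.129,247.539" fill="none" stroke="#008000"/>
  <polygon points="31.513,88.406 50.304,88.406 50.304,159.834 31.513,159.834" fill="none" stroke="#008000"/>
  <polyline points="114.210,131.245 105.519,239.944" fill="none" stroke="#008000"/>
  <polyline points="154.683,259.766 149.576,251.009 158.757,234.692 174.748,214.475 190.072,194.017 197.250,176.976" fill="none" stroke="#008000"/>
  <polyline points="121.536,151.590 131.375,224.859 147.420,224.736 24.800,62.560 174.560,128.902 203.463,75.413" fill="none" stroke="#008000"/>
</svg>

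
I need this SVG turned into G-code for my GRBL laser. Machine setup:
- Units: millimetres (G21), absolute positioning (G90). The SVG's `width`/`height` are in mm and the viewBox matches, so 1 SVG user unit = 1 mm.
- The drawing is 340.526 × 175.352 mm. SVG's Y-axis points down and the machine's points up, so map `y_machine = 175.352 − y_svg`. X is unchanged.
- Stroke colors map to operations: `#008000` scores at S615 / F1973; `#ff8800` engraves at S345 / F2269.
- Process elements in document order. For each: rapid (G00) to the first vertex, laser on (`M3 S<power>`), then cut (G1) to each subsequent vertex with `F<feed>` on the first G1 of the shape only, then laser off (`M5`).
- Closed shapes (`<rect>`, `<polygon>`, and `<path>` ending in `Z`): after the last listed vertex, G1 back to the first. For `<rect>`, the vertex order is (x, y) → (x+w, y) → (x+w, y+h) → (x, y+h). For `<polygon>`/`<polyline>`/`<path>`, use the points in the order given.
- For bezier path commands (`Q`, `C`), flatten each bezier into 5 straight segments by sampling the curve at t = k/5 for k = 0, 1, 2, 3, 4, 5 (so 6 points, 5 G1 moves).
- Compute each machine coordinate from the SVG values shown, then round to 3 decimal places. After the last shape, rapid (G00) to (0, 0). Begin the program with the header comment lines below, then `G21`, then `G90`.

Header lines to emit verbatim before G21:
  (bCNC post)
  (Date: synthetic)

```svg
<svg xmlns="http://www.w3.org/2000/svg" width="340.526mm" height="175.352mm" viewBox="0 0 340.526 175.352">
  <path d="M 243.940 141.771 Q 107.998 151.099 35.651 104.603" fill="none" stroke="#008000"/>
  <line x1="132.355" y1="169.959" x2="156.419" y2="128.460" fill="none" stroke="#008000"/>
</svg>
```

(bCNC post)
(Date: synthetic)
G21
G90
G00 X243.940 Y33.581
M3 S615
G1 X192.107 Y32.083 F1973
G1 X145.362 Y35.050
G1 X103.704 Y42.484
G1 X67.134 Y54.384
G1 X35.651 Y70.749
M5
G00 X132.355 Y5.393
M3 S615
G1 X156.419 Y46.892 F1973
M5
G00 X0.000 Y0.000

Since the viewBox matches the mm dimensions, user units are millimetres directly. The only transform is the Y-flip y_m = 175.352 − y_svg.

Shape 1 is a quadratic bezier drawn with `<path>`. Its stroke #008000 means score at S615, F1973. After flipping Y the toolpath is (243.940,33.581) → (192.107,32.083) → (145.362,35.050) → (103.704,42.484) → (67.134,54.384) → (35.651,70.749).

Shape 2 is a line segment drawn with `<line>`. Its stroke #008000 means score at S615, F1973. After flipping Y the toolpath is (132.355,5.393) → (156.419,46.892).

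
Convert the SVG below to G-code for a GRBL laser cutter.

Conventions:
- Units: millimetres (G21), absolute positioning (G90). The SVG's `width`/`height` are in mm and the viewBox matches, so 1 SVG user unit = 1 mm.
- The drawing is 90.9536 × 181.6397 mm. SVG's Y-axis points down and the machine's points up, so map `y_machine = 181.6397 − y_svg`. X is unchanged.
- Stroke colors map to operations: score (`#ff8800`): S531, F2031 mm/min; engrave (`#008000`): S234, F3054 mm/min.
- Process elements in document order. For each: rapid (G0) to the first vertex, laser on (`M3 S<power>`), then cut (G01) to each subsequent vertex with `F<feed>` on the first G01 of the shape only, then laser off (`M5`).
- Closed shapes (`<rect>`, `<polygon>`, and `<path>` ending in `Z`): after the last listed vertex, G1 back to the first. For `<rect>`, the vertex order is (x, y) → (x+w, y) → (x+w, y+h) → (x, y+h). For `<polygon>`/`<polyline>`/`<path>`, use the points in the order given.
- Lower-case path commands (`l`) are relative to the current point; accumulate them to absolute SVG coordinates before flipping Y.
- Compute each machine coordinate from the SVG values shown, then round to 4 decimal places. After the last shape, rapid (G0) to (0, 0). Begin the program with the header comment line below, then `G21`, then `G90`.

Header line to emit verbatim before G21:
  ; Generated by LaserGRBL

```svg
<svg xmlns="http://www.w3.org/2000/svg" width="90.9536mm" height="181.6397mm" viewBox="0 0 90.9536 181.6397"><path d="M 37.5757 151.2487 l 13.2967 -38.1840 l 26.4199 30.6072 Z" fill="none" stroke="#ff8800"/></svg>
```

Since the viewBox matches the mm dimensions, user units are millimetres directly. The only transform is the Y-flip y_m = 181.6397 − y_svg.

Shape 1 is a regular polygon drawn with `<path>`. Its stroke #ff8800 means score at S531, F2031. After flipping Y the toolpath is (37.5757,30.3910) → (50.8724,68.5750) → (77.2923,37.9678) → (37.5757,30.3910), returning to the start.

; Generated by LaserGRBL
G21
G90
G0 X37.5757 Y30.3910
M3 S531
G01 X50.8724 Y68.5750 F2031
G01 X77.2923 Y37.9678
G01 X37.5757 Y30.3910
M5
G0 X0.0000 Y0.0000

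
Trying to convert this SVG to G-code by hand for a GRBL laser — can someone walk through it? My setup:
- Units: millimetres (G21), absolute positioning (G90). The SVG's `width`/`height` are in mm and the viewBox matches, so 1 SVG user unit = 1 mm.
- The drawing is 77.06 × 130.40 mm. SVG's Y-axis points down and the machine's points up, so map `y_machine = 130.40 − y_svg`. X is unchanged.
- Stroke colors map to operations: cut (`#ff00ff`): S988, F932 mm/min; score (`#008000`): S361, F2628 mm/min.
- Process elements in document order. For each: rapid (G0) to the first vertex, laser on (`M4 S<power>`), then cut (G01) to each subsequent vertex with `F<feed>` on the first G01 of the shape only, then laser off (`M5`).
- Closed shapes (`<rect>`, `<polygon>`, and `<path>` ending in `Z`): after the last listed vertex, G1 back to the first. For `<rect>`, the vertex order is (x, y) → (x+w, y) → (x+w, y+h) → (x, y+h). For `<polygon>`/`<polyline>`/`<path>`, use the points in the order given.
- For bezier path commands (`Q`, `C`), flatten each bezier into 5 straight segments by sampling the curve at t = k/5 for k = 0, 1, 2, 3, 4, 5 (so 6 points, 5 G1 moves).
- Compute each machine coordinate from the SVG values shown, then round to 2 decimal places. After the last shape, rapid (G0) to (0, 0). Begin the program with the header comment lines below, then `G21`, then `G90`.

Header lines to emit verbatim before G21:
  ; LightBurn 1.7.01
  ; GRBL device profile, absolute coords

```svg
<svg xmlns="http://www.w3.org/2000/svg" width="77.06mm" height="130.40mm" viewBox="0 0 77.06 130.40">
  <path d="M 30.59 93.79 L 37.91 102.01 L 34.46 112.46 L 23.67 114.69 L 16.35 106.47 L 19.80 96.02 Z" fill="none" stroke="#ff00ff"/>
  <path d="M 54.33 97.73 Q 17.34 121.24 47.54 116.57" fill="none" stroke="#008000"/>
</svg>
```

1 u = 1 mm; y_m = 130.40 − y.

[1] `<path>` regular polygon, #ff00ff→cut S988 F932: (30.59,36.61) → (37.91,28.39) → (34.46,17.94) → (23.67,15.71) → (16.35,23.93) → (19.80,34.38) → (30.59,36.61) (closed)

[2] `<path>` quadratic bezier, #008000→score S361 F2628: (54.33,32.67) → (42.22,24.39) → (35.49,18.37) → (34.13,14.60) → (38.15,13.09) → (47.54,13.83)

; LightBurn 1.7.01
; GRBL device profile, absolute coords
G21
G90
G0 X30.59 Y36.61
M4 S988
G01 X37.91 Y28.39 F932
G01 X34.46 Y17.94
G01 X23.67 Y15.71
G01 X16.35 Y23.93
G01 X19.80 Y34.38
G01 X30.59 Y36.61
M5
G0 X54.33 Y32.67
M4 S361
G01 X42.22 Y24.39 F2628
G01 X35.49 Y18.37
G01 X34.13 Y14.60
G01 X38.15 Y13.09
G01 X47.54 Y13.83
M5
G0 X0.00 Y0.00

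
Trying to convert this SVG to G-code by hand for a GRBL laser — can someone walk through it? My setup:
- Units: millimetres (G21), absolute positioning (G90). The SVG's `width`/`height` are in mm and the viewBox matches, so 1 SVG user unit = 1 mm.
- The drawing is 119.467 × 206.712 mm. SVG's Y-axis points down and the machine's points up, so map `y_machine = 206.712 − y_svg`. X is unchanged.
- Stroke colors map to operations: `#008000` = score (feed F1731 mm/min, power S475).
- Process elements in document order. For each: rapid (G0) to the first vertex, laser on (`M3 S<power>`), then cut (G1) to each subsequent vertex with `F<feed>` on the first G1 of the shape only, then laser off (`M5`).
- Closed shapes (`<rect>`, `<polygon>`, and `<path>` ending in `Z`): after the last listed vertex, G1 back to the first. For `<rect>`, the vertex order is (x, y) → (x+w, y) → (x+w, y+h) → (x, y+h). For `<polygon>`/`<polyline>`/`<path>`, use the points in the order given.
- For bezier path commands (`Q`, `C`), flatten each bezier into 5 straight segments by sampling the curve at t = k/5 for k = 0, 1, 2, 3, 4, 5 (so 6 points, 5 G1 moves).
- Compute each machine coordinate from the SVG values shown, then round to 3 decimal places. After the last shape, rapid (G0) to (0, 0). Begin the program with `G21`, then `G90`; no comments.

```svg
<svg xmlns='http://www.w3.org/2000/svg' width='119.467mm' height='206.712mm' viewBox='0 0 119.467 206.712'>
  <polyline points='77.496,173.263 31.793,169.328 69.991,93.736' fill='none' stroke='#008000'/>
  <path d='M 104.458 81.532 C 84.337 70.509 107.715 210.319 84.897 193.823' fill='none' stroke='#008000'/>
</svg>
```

G21
G90
G0 X77.496 Y33.449
M3 S475
G1 X31.793 Y37.384 F1731
G1 X69.991 Y112.976
M5
G0 X104.458 Y125.180
M3 S475
G1 X96.888 Y116.151 F1731
G1 X95.452 Y85.665
G1 X95.845 Y48.464
G1 X93.762 Y19.291
G1 X84.897 Y12.889
M5
G0 X0.000 Y0.000

Since the viewBox matches the mm dimensions, user units are millimetres directly. The only transform is the Y-flip y_m = 206.712 − y_svg.

Shape 1 is a open polyline drawn with `<polyline>`. Its stroke #008000 means score at S475, F1731. After flipping Y the toolpath is (77.496,33.449) → (31.793,37.384) → (69.991,112.976).

Shape 2 is a cubic bezier drawn with `<path>`. Its stroke #008000 means score at S475, F1731. After flipping Y the toolpath is (104.458,125.180) → (96.888,116.151) → (95.452,85.665) → (95.845,48.464) → (93.762,19.291) → (84.897,12.889).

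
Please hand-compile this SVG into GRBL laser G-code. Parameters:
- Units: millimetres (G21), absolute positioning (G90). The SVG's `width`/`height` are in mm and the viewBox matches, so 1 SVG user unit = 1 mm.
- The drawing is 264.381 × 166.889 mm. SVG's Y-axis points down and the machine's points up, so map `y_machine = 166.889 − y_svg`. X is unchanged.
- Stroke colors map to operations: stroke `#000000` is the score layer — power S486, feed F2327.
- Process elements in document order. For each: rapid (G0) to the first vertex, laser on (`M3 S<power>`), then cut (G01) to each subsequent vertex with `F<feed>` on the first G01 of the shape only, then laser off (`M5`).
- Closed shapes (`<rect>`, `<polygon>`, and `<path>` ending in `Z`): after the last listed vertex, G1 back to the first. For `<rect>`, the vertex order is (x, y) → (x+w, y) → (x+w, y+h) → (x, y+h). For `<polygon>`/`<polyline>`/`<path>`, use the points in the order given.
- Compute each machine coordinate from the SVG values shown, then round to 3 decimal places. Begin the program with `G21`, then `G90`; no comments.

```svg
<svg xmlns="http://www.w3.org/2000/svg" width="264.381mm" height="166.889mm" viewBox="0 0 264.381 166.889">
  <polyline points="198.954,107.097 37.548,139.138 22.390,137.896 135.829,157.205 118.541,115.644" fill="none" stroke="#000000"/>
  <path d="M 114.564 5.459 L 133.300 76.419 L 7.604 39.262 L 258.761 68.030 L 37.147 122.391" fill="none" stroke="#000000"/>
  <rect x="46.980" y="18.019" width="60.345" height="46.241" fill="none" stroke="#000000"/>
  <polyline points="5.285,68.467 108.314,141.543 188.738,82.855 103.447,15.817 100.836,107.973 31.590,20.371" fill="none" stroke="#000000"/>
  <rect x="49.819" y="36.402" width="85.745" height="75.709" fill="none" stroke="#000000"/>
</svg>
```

1 u = 1 mm; y_m = 166.889 − y.

[1] `<polyline>` open polyline, #000000→score S486 F2327: (198.954,59.792) → (37.548,27.751) → (22.390,28.993) → (135.829,9.684) → (118.541,51.245)

[2] `<path>` open polyline, #000000→score S486 F2327: (114.564,161.430) → (133.300,90.470) → (7.604,127.627) → (258.761,98.859) → (37.147,44.498)

[3] `<rect>` rectangle, #000000→score S486 F2327: (46.980,148.870) → (107.325,148.870) → (107.325,102.629) → (46.980,102.629) → (46.980,148.870) (closed)

[4] `<polyline>` open polyline, #000000→score S486 F2327: (5.285,98.422) → (108.314,25.346) → (188.738,84.034) → (103.447,151.072) → (100.836,58.916) → (31.590,146.518)

[5] `<rect>` rectangle, #000000→score S486 F2327: (49.819,130.487) → (135.564,130.487) → (135.564,54.778) → (49.819,54.778) → (49.819,130.487) (closed)

G21
G90
G0 X198.954 Y59.792
M3 S486
G01 X37.548 Y27.751 F2327
G01 X22.390 Y28.993
G01 X135.829 Y9.684
G01 X118.541 Y51.245
M5
G0 X114.564 Y161.430
M3 S486
G01 X133.300 Y90.470 F2327
G01 X7.604 Y127.627
G01 X258.761 Y98.859
G01 X37.147 Y44.498
M5
G0 X46.980 Y148.870
M3 S486
G01 X107.325 Y148.870 F2327
G01 X107.325 Y102.629
G01 X46.980 Y102.629
G01 X46.980 Y148.870
M5
G0 X5.285 Y98.422
M3 S486
G01 X108.314 Y25.346 F2327
G01 X188.738 Y84.034
G01 X103.447 Y151.072
G01 X100.836 Y58.916
G01 X31.590 Y146.518
M5
G0 X49.819 Y130.487
M3 S486
G01 X135.564 Y130.487 F2327
G01 X135.564 Y54.778
G01 X49.819 Y54.778
G01 X49.819 Y130.487
M5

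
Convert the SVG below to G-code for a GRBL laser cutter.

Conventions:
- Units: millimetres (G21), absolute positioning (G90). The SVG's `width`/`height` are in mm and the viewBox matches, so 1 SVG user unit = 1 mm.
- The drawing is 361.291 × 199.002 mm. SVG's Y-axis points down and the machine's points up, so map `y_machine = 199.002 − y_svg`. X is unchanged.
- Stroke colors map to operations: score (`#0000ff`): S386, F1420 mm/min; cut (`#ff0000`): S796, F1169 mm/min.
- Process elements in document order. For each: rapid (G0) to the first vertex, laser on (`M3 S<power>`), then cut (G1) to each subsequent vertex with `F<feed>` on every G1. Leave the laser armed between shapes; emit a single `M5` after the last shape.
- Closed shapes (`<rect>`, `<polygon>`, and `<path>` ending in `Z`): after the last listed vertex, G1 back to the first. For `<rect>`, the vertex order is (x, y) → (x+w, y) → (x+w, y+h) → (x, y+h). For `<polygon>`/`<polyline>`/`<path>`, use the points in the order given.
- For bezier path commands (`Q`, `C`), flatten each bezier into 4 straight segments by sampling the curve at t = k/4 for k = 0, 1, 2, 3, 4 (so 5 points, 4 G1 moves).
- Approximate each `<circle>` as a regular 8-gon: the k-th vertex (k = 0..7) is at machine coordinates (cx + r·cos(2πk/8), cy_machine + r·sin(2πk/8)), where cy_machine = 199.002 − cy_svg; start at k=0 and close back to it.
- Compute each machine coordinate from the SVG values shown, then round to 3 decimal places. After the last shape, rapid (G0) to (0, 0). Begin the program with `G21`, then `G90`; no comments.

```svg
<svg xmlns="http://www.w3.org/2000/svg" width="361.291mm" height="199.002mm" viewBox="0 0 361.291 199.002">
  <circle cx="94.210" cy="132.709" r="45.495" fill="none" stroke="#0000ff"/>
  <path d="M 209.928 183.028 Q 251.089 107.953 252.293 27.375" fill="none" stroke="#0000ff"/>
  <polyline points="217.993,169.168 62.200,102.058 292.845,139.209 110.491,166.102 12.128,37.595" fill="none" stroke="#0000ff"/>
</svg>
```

Since the viewBox matches the mm dimensions, user units are millimetres directly. The only transform is the Y-flip y_m = 199.002 − y_svg.

Shape 1 is a circle drawn with `<circle>`. Its stroke #0000ff means score at S386, F1420. After flipping Y the toolpath is (139.705,66.293) → (126.380,98.463) → (94.210,111.788) → (62.040,98.463) → (48.715,66.293) → (62.040,34.123) → (94.210,20.798) → (126.380,34.123) → (139.705,66.293), returning to the start.

Shape 2 is a quadratic bezier drawn with `<path>`. Its stroke #0000ff means score at S386, F1420. After flipping Y the toolpath is (209.928,15.974) → (228.011,53.855) → (241.100,92.425) → (249.194,131.682) → (252.293,171.627).

Shape 3 is a open polyline drawn with `<polyline>`. Its stroke #0000ff means score at S386, F1420. After flipping Y the toolpath is (217.993,29.834) → (62.200,96.944) → (292.845,59.793) → (110.491,32.900) → (12.128,161.407).

G21
G90
G0 X139.705 Y66.293
M3 S386
G1 X126.380 Y98.463 F1420
G1 X94.210 Y111.788 F1420
G1 X62.040 Y98.463 F1420
G1 X48.715 Y66.293 F1420
G1 X62.040 Y34.123 F1420
G1 X94.210 Y20.798 F1420
G1 X126.380 Y34.123 F1420
G1 X139.705 Y66.293 F1420
G0 X209.928 Y15.974
M3 S386
G1 X228.011 Y53.855 F1420
G1 X241.100 Y92.425 F1420
G1 X249.194 Y131.682 F1420
G1 X252.293 Y171.627 F1420
G0 X217.993 Y29.834
M3 S386
G1 X62.200 Y96.944 F1420
G1 X292.845 Y59.793 F1420
G1 X110.491 Y32.900 F1420
G1 X12.128 Y161.407 F1420
M5
G0 X0.000 Y0.000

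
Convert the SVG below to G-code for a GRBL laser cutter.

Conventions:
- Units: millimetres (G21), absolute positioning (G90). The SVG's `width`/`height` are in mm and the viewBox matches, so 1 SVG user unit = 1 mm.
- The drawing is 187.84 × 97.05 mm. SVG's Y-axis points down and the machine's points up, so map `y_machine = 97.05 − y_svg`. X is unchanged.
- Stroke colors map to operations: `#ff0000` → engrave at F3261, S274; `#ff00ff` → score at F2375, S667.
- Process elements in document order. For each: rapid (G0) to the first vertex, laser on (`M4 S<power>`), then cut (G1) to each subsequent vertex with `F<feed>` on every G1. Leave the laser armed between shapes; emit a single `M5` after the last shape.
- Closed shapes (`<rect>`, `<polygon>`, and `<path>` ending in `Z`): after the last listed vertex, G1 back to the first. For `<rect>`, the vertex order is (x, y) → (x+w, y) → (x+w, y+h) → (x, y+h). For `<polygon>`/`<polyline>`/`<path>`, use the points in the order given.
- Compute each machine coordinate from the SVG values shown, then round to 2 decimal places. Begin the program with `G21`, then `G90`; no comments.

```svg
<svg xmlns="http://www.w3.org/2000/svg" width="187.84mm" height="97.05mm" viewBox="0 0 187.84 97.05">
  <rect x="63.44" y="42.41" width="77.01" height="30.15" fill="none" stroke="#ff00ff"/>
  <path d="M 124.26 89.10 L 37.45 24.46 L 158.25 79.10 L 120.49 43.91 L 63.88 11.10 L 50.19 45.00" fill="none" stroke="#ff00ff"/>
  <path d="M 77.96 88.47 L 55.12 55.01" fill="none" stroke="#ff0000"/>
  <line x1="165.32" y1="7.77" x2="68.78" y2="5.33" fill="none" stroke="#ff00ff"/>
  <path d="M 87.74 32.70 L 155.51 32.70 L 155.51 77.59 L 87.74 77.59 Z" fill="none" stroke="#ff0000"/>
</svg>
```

G21
G90
G0 X63.44 Y54.64
M4 S667
G1 X140.45 Y54.64 F2375
G1 X140.45 Y24.49 F2375
G1 X63.44 Y24.49 F2375
G1 X63.44 Y54.64 F2375
G0 X124.26 Y7.95
M4 S667
G1 X37.45 Y72.59 F2375
G1 X158.25 Y17.95 F2375
G1 X120.49 Y53.14 F2375
G1 X63.88 Y85.95 F2375
G1 X50.19 Y52.05 F2375
G0 X77.96 Y8.58
M4 S274
G1 X55.12 Y42.04 F3261
G0 X165.32 Y89.28
M4 S667
G1 X68.78 Y91.72 F2375
G0 X87.74 Y64.35
M4 S274
G1 X155.51 Y64.35 F3261
G1 X155.51 Y19.46 F3261
G1 X87.74 Y19.46 F3261
G1 X87.74 Y64.35 F3261
M5

1 u = 1 mm; y_m = 97.05 − y.

[1] `<rect>` rectangle, #ff00ff→score S667 F2375: (63.44,54.64) → (140.45,54.64) → (140.45,24.49) → (63.44,24.49) → (63.44,54.64) (closed)

[2] `<path>` open polyline, #ff00ff→score S667 F2375: (124.26,7.95) → (37.45,72.59) → (158.25,17.95) → (120.49,53.14) → (63.88,85.95) → (50.19,52.05)

[3] `<path>` line segment, #ff0000→engrave S274 F3261: (77.96,8.58) → (55.12,42.04)

[4] `<line>` line segment, #ff00ff→score S667 F2375: (165.32,89.28) → (68.78,91.72)

[5] `<path>` rectangle, #ff0000→engrave S274 F3261: (87.74,64.35) → (155.51,64.35) → (155.51,19.46) → (87.74,19.46) → (87.74,64.35) (closed)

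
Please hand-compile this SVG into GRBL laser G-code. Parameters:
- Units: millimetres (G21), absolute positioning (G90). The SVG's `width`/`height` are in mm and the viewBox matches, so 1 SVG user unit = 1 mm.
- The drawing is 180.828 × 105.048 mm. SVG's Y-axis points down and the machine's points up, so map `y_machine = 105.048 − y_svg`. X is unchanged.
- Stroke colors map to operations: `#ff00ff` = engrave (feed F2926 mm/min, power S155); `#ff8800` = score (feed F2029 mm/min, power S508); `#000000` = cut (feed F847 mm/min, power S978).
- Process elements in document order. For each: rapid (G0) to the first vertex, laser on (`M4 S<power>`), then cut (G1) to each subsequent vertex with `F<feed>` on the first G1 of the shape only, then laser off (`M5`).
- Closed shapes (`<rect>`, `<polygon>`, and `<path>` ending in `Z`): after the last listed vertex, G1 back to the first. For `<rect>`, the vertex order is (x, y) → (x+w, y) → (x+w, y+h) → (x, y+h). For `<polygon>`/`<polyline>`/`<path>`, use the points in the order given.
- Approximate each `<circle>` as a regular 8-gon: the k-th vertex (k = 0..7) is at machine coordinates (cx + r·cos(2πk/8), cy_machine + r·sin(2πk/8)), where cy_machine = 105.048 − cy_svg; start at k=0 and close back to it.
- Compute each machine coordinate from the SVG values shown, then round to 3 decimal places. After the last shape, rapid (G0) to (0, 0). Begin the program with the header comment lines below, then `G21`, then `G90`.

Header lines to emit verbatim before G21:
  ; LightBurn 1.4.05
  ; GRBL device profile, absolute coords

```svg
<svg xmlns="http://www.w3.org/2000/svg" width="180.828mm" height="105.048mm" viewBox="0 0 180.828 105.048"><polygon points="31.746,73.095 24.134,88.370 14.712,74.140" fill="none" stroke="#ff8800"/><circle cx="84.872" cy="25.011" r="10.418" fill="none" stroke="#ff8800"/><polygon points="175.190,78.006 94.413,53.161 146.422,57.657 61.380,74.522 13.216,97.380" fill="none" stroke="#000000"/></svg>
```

; LightBurn 1.4.05
; GRBL device profile, absolute coords
G21
G90
G0 X31.746 Y31.953
M4 S508
G1 X24.134 Y16.678 F2029
G1 X14.712 Y30.908
G1 X31.746 Y31.953
M5
G0 X95.290 Y80.037
M4 S508
G1 X92.239 Y87.404 F2029
G1 X84.872 Y90.455
G1 X77.505 Y87.404
G1 X74.454 Y80.037
G1 X77.505 Y72.670
G1 X84.872 Y69.619
G1 X92.239 Y72.670
G1 X95.290 Y80.037
M5
G0 X175.190 Y27.042
M4 S978
G1 X94.413 Y51.887 F847
G1 X146.422 Y47.391
G1 X61.380 Y30.526
G1 X13.216 Y7.668
G1 X175.190 Y27.042
M5
G0 X0.000 Y0.000

Since the viewBox matches the mm dimensions, user units are millimetres directly. The only transform is the Y-flip y_m = 105.048 − y_svg.

Shape 1 is a regular polygon drawn with `<polygon>`. Its stroke #ff8800 means score at S508, F2029. After flipping Y the toolpath is (31.746,31.953) → (24.134,16.678) → (14.712,30.908) → (31.746,31.953), returning to the start.

Shape 2 is a circle drawn with `<circle>`. Its stroke #ff8800 means score at S508, F2029. After flipping Y the toolpath is (95.290,80.037) → (92.239,87.404) → (84.872,90.455) → (77.505,87.404) → (74.454,80.037) → (77.505,72.670) → (84.872,69.619) → (92.239,72.670) → (95.290,80.037), returning to the start.

Shape 3 is a closed polygon drawn with `<polygon>`. Its stroke #000000 means cut at S978, F847. After flipping Y the toolpath is (175.190,27.042) → (94.413,51.887) → (146.422,47.391) → (61.380,30.526) → (13.216,7.668) → (175.190,27.042), returning to the start.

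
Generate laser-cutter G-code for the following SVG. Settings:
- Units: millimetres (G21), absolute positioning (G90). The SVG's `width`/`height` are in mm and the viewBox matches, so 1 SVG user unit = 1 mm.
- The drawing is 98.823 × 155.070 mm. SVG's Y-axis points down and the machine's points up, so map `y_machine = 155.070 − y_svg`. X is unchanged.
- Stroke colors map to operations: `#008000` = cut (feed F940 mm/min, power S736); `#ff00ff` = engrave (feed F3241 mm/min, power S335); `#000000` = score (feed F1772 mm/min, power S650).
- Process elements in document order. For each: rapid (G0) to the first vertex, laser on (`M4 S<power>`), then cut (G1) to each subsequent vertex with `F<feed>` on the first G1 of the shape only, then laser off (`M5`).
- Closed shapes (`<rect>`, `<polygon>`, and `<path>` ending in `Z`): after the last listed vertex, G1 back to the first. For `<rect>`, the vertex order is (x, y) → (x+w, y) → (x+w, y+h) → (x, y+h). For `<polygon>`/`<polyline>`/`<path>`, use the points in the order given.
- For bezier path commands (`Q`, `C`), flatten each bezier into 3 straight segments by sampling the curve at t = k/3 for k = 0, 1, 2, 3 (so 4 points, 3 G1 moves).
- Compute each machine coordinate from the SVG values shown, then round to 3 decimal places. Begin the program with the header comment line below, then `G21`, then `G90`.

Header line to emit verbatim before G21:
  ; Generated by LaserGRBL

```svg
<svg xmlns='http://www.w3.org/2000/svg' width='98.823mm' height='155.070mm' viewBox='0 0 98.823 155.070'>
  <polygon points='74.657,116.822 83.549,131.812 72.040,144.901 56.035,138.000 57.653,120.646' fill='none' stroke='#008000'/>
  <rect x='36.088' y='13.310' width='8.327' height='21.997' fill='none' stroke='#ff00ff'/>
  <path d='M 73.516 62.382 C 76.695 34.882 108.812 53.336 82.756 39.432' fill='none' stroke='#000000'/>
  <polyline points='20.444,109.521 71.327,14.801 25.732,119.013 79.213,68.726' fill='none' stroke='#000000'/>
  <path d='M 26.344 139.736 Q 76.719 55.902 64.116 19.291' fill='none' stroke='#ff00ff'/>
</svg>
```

; Generated by LaserGRBL
G21
G90
G0 X74.657 Y38.248
M4 S736
G1 X83.549 Y23.258 F940
G1 X72.040 Y10.169
G1 X56.035 Y17.070
G1 X57.653 Y34.424
G1 X74.657 Y38.248
M5
G0 X36.088 Y141.760
M4 S335
G1 X44.415 Y141.760 F3241
G1 X44.415 Y119.763
G1 X36.088 Y119.763
G1 X36.088 Y141.760
M5
G0 X73.516 Y92.688
M4 S650
G1 X83.115 Y107.770 F1772
G1 X92.647 Y109.620
G1 X82.756 Y115.638
M5
G0 X20.444 Y45.549
M4 S650
G1 X71.327 Y140.269 F1772
G1 X25.732 Y36.057
G1 X79.213 Y86.344
M5
G0 X26.344 Y15.334
M4 S335
G1 X52.930 Y65.976 F3241
G1 X65.520 Y106.125
G1 X64.116 Y135.779
M5

viewBox `0 0 98.823 155.070` with mm width/height → 1 unit = 1 mm. Flip: y_m = 155.070 − y_svg.

**Shape 1** — `<polygon>` regular polygon, stroke `#008000` → cut (S736, F940). Machine vertices: (74.657,38.248) → (83.549,23.258) → (72.040,10.169) → (56.035,17.070) → (57.653,34.424) → (74.657,38.248). Closed: final G1 returns to the first vertex.

**Shape 2** — `<rect>` rectangle, stroke `#ff00ff` → engrave (S335, F3241). Machine vertices: (36.088,141.760) → (44.415,141.760) → (44.415,119.763) → (36.088,119.763) → (36.088,141.760). Closed: final G1 returns to the first vertex.

**Shape 3** — `<path>` cubic bezier, stroke `#000000` → score (S650, F1772). Control points (SVG): P0=(73.516,62.382), P1=(76.695,34.882), P2=(108.812,53.336), P3=(82.756,39.432); sampled at t=k/3. Machine vertices: (73.516,92.688) → (83.115,107.770) → (92.647,109.620) → (82.756,115.638). Open path.

**Shape 4** — `<polyline>` open polyline, stroke `#000000` → score (S650, F1772). Machine vertices: (20.444,45.549) → (71.327,140.269) → (25.732,36.057) → (79.213,86.344). Open path.

**Shape 5** — `<path>` quadratic bezier, stroke `#ff00ff` → engrave (S335, F3241). Control points (SVG): P0=(26.344,139.736), P1=(76.719,55.902), P2=(64.116,19.291); sampled at t=k/3. Machine vertices: (26.344,15.334) → (52.930,65.976) → (65.520,106.125) → (64.116,135.779). Open path.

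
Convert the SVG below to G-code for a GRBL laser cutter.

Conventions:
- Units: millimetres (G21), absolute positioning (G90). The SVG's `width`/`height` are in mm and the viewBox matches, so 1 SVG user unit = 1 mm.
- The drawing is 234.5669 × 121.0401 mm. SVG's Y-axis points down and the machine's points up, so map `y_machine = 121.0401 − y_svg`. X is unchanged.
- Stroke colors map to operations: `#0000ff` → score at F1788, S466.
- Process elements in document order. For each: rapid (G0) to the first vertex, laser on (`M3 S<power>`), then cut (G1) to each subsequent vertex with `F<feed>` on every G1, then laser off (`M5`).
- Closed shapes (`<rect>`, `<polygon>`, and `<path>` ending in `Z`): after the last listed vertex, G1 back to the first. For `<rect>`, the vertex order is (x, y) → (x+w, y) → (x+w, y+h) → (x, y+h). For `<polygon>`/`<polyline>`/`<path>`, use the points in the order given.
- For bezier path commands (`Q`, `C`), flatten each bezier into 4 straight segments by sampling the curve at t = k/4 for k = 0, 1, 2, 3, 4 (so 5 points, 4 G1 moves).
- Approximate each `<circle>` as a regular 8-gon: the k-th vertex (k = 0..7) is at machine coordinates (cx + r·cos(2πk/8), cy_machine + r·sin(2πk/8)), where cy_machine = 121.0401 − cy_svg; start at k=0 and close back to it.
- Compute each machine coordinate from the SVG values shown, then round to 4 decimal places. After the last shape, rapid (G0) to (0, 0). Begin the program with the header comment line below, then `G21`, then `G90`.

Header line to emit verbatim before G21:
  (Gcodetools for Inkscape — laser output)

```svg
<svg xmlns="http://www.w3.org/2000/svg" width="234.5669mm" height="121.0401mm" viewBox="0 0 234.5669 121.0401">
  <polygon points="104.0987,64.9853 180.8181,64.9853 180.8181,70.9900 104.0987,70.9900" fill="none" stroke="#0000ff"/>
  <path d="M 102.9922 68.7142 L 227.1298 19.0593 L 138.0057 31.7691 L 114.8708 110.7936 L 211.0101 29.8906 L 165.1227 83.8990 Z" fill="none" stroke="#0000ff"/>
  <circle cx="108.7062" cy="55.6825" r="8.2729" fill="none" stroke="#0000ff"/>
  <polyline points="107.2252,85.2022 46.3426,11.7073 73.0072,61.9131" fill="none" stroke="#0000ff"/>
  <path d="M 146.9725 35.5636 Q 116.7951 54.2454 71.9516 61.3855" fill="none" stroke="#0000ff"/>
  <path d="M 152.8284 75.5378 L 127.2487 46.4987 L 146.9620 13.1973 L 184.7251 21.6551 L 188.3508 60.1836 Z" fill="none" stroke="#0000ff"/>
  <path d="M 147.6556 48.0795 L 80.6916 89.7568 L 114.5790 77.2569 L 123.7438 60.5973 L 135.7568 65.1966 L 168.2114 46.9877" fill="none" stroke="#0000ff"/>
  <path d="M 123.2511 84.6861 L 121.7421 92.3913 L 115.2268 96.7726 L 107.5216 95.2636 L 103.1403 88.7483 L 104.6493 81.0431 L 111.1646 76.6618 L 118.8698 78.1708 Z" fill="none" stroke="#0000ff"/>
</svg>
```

(Gcodetools for Inkscape — laser output)
G21
G90
G0 X104.0987 Y56.0548
M3 S466
G1 X180.8181 Y56.0548 F1788
G1 X180.8181 Y50.0501 F1788
G1 X104.0987 Y50.0501 F1788
G1 X104.0987 Y56.0548 F1788
M5
G0 X102.9922 Y52.3259
M3 S466
G1 X227.1298 Y101.9808 F1788
G1 X138.0057 Y89.2710 F1788
G1 X114.8708 Y10.2465 F1788
G1 X211.0101 Y91.1495 F1788
G1 X165.1227 Y37.1411 F1788
G1 X102.9922 Y52.3259 F1788
M5
G0 X116.9791 Y65.3576
M3 S466
G1 X114.5560 Y71.2074 F1788
G1 X108.7062 Y73.6305 F1788
G1 X102.8564 Y71.2074 F1788
G1 X100.4333 Y65.3576 F1788
G1 X102.8564 Y59.5078 F1788
G1 X108.7062 Y57.0847 F1788
G1 X114.5560 Y59.5078 F1788
G1 X116.9791 Y65.3576 F1788
M5
G0 X107.2252 Y35.8379
M3 S466
G1 X46.3426 Y109.3328 F1788
G1 X73.0072 Y59.1270 F1788
M5
G0 X146.9725 Y85.4765
M3 S466
G1 X130.9672 Y76.8570 F1788
G1 X113.1286 Y69.6801 F1788
G1 X93.4567 Y63.9460 F1788
G1 X71.9516 Y59.6546 F1788
M5
G0 X152.8284 Y45.5023
M3 S466
G1 X127.2487 Y74.5414 F1788
G1 X146.9620 Y107.8428 F1788
G1 X184.7251 Y99.3850 F1788
G1 X188.3508 Y60.8565 F1788
G1 X152.8284 Y45.5023 F1788
M5
G0 X147.6556 Y72.9606
M3 S466
G1 X80.6916 Y31.2833 F1788
G1 X114.5790 Y43.7832 F1788
G1 X123.7438 Y60.4428 F1788
G1 X135.7568 Y55.8435 F1788
G1 X168.2114 Y74.0524 F1788
M5
G0 X123.2511 Y36.3540
M3 S466
G1 X121.7421 Y28.6488 F1788
G1 X115.2268 Y24.2675 F1788
G1 X107.5216 Y25.7765 F1788
G1 X103.1403 Y32.2918 F1788
G1 X104.6493 Y39.9970 F1788
G1 X111.1646 Y44.3783 F1788
G1 X118.8698 Y42.8693 F1788
G1 X123.2511 Y36.3540 F1788
M5
G0 X0.0000 Y0.0000

1 u = 1 mm; y_m = 121.0401 − y.

[1] `<polygon>` rectangle, #0000ff→score S466 F1788: (104.0987,56.0548) → (180.8181,56.0548) → (180.8181,50.0501) → (104.0987,50.0501) → (104.0987,56.0548) (closed)

[2] `<path>` closed polygon, #0000ff→score S466 F1788: (102.9922,52.3259) → (227.1298,101.9808) → (138.0057,89.2710) → (114.8708,10.2465) → (211.0101,91.1495) → (165.1227,37.1411) → (102.9922,52.3259) (closed)

[3] `<circle>` circle, #0000ff→score S466 F1788: (116.9791,65.3576) → (114.5560,71.2074) → (108.7062,73.6305) → (102.8564,71.2074) → (100.4333,65.3576) → (102.8564,59.5078) → (108.7062,57.0847) → (114.5560,59.5078) → (116.9791,65.3576) (closed)

[4] `<polyline>` open polyline, #0000ff→score S466 F1788: (107.2252,35.8379) → (46.3426,109.3328) → (73.0072,59.1270)

[5] `<path>` quadratic bezier, #0000ff→score S466 F1788: (146.9725,85.4765) → (130.9672,76.8570) → (113.1286,69.6801) → (93.4567,63.9460) → (71.9516,59.6546)

[6] `<path>` regular polygon, #0000ff→score S466 F1788: (152.8284,45.5023) → (127.2487,74.5414) → (146.9620,107.8428) → (184.7251,99.3850) → (188.3508,60.8565) → (152.8284,45.5023) (closed)

[7] `<path>` open polyline, #0000ff→score S466 F1788: (147.6556,72.9606) → (80.6916,31.2833) → (114.5790,43.7832) → (123.7438,60.4428) → (135.7568,55.8435) → (168.2114,74.0524)

[8] `<path>` regular polygon, #0000ff→score S466 F1788: (123.2511,36.3540) → (121.7421,28.6488) → (115.2268,24.2675) → (107.5216,25.7765) → (103.1403,32.2918) → (104.6493,39.9970) → (111.1646,44.3783) → (118.8698,42.8693) → (123.2511,36.3540) (closed)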